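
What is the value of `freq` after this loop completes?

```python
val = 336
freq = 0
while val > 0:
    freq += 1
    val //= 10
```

Let's trace through this code step by step.

Initialize: val = 336
Initialize: freq = 0
Entering loop: while val > 0:
After iteration 1: val = 33, freq = 1
After iteration 2: val = 3, freq = 2
After iteration 3: val = 0, freq = 3
Loop ends.

Final answer: 3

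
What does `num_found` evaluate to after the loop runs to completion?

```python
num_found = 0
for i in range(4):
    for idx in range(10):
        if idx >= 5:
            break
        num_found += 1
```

Let's trace through this code step by step.

Initialize: num_found = 0
Entering loop: for i in range(4):
After iteration 1: i = 0, num_found = 5
After iteration 2: i = 1, num_found = 10
After iteration 3: i = 2, num_found = 15
After iteration 4: i = 3, num_found = 20
Loop ends.

Final answer: 20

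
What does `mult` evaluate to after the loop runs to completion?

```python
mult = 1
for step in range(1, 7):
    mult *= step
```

Let's trace through this code step by step.

Initialize: mult = 1
Entering loop: for step in range(1, 7):
After iteration 1: step = 1, mult = 1
After iteration 2: step = 2, mult = 2
After iteration 3: step = 3, mult = 6
After iteration 4: step = 4, mult = 24
After iteration 5: step = 5, mult = 120
After iteration 6: step = 6, mult = 720
Loop ends.

Final answer: 720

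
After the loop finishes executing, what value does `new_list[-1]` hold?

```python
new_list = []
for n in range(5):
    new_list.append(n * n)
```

Let's trace through this code step by step.

Initialize: new_list = []
Entering loop: for n in range(5):
After iteration 1: n = 0, new_list = [0]
After iteration 2: n = 1, new_list = [0, 1]
After iteration 3: n = 2, new_list = [0, 1, 4]
After iteration 4: n = 3, new_list = [0, 1, 4, 9]
After iteration 5: n = 4, new_list = [0, 1, 4, 9, 16]
Loop ends.
new_list[-1] = 16

Final answer: 16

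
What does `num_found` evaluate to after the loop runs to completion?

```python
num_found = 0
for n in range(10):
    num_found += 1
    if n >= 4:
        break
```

Let's trace through this code step by step.

Initialize: num_found = 0
Entering loop: for n in range(10):
After iteration 1: n = 0, num_found = 1
After iteration 2: n = 1, num_found = 2
After iteration 3: n = 2, num_found = 3
After iteration 4: n = 3, num_found = 4
After iteration 5: n = 4, num_found = 5
Loop ends.

Final answer: 5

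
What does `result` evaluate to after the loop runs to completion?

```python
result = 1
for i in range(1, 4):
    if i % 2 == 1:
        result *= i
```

Let's trace through this code step by step.

Initialize: result = 1
Entering loop: for i in range(1, 4):
After iteration 1: i = 1, result = 1
After iteration 2: i = 2, result = 1
After iteration 3: i = 3, result = 3
Loop ends.

Final answer: 3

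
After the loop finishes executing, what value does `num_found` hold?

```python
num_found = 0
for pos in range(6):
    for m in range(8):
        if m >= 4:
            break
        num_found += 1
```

Let's trace through this code step by step.

Initialize: num_found = 0
Entering loop: for pos in range(6):
After iteration 1: pos = 0, num_found = 4
After iteration 2: pos = 1, num_found = 8
After iteration 3: pos = 2, num_found = 12
After iteration 4: pos = 3, num_found = 16
After iteration 5: pos = 4, num_found = 20
After iteration 6: pos = 5, num_found = 24
Loop ends.

Final answer: 24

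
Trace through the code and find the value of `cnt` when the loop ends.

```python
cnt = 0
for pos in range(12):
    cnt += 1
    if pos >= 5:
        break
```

Let's trace through this code step by step.

Initialize: cnt = 0
Entering loop: for pos in range(12):
After iteration 1: pos = 0, cnt = 1
After iteration 2: pos = 1, cnt = 2
After iteration 3: pos = 2, cnt = 3
After iteration 4: pos = 3, cnt = 4
After iteration 5: pos = 4, cnt = 5
After iteration 6: pos = 5, cnt = 6
Loop ends.

Final answer: 6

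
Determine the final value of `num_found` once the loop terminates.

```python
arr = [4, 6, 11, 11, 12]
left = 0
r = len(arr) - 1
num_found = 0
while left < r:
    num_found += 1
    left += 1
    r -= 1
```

Let's trace through this code step by step.

Initialize: arr = [4, 6, 11, 11, 12]
Initialize: left = 0
Initialize: r = 4
Initialize: num_found = 0
Entering loop: while left < r:
After iteration 1: left = 1, r = 3, num_found = 1
After iteration 2: left = 2, r = 2, num_found = 2
Loop ends.

Final answer: 2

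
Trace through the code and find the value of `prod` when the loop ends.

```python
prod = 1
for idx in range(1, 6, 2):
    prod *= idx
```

Let's trace through this code step by step.

Initialize: prod = 1
Entering loop: for idx in range(1, 6, 2):
After iteration 1: idx = 1, prod = 1
After iteration 2: idx = 3, prod = 3
After iteration 3: idx = 5, prod = 15
Loop ends.

Final answer: 15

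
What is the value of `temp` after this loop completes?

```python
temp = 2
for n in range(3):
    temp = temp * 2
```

Let's trace through this code step by step.

Initialize: temp = 2
Entering loop: for n in range(3):
After iteration 1: n = 0, temp = 4
After iteration 2: n = 1, temp = 8
After iteration 3: n = 2, temp = 16
Loop ends.

Final answer: 16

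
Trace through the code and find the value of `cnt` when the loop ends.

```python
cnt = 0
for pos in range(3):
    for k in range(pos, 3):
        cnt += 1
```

Let's trace through this code step by step.

Initialize: cnt = 0
Entering loop: for pos in range(3):
After iteration 1: pos = 0, cnt = 3
After iteration 2: pos = 1, cnt = 5
After iteration 3: pos = 2, cnt = 6
Loop ends.

Final answer: 6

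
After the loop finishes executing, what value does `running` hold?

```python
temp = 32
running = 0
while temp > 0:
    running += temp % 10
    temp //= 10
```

Let's trace through this code step by step.

Initialize: temp = 32
Initialize: running = 0
Entering loop: while temp > 0:
After iteration 1: temp = 3, running = 2
After iteration 2: temp = 0, running = 5
Loop ends.

Final answer: 5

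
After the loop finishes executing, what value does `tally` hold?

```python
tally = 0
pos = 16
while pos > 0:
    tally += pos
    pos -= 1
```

Let's trace through this code step by step.

Initialize: tally = 0
Initialize: pos = 16
Entering loop: while pos > 0:
After iteration 1: tally = 16, pos = 15
After iteration 2: tally = 31, pos = 14
After iteration 3: tally = 45, pos = 13
After iteration 4: tally = 58, pos = 12
After iteration 5: tally = 70, pos = 11
After iteration 6: tally = 81, pos = 10
After iteration 7: tally = 91, pos = 9
After iteration 8: tally = 100, pos = 8
After iteration 9: tally = 108, pos = 7
After iteration 10: tally = 115, pos = 6
After iteration 11: tally = 121, pos = 5
After iteration 12: tally = 126, pos = 4
After iteration 13: tally = 130, pos = 3
After iteration 14: tally = 133, pos = 2
After iteration 15: tally = 135, pos = 1
After iteration 16: tally = 136, pos = 0
Loop ends.

Final answer: 136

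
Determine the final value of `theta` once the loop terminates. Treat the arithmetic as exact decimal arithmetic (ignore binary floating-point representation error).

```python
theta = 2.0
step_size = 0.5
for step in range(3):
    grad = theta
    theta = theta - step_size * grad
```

Let's trace through this code step by step.

Initialize: theta = 2.0
Initialize: step_size = 0.5
Entering loop: for step in range(3):
After iteration 1: step = 0, theta = 1.0, grad = 2.0
After iteration 2: step = 1, theta = 0.5, grad = 1.0
After iteration 3: step = 2, theta = 0.25, grad = 0.5
Loop ends.

Final answer: 0.25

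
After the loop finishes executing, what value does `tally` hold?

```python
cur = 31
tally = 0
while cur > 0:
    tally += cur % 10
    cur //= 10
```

Let's trace through this code step by step.

Initialize: cur = 31
Initialize: tally = 0
Entering loop: while cur > 0:
After iteration 1: cur = 3, tally = 1
After iteration 2: cur = 0, tally = 4
Loop ends.

Final answer: 4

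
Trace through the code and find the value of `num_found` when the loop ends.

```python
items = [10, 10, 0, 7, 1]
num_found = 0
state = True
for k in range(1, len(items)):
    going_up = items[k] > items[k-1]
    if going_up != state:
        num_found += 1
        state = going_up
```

Let's trace through this code step by step.

Initialize: items = [10, 10, 0, 7, 1]
Initialize: num_found = 0
Initialize: state = True
Entering loop: for k in range(1, len(items)):
After iteration 1: k = 1, num_found = 1, state = False, going_up = False
After iteration 2: k = 2, num_found = 1, state = False, going_up = False
After iteration 3: k = 3, num_found = 2, state = True, going_up = True
After iteration 4: k = 4, num_found = 3, state = False, going_up = False
Loop ends.

Final answer: 3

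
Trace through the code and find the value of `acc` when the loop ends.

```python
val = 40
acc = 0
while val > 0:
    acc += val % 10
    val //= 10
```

Let's trace through this code step by step.

Initialize: val = 40
Initialize: acc = 0
Entering loop: while val > 0:
After iteration 1: val = 4, acc = 0
After iteration 2: val = 0, acc = 4
Loop ends.

Final answer: 4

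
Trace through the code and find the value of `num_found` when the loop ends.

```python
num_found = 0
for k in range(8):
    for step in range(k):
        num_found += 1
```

Let's trace through this code step by step.

Initialize: num_found = 0
Entering loop: for k in range(8):
After iteration 1: k = 0, num_found = 0
After iteration 2: k = 1, num_found = 1, step = 0
After iteration 3: k = 2, num_found = 3, step = 1
After iteration 4: k = 3, num_found = 6, step = 2
After iteration 5: k = 4, num_found = 10, step = 3
After iteration 6: k = 5, num_found = 15, step = 4
After iteration 7: k = 6, num_found = 21, step = 5
After iteration 8: k = 7, num_found = 28, step = 6
Loop ends.

Final answer: 28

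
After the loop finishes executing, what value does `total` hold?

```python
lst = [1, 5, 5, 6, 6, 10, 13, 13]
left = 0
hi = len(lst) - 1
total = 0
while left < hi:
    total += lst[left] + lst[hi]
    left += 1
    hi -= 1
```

Let's trace through this code step by step.

Initialize: lst = [1, 5, 5, 6, 6, 10, 13, 13]
Initialize: left = 0
Initialize: hi = 7
Initialize: total = 0
Entering loop: while left < hi:
After iteration 1: left = 1, hi = 6, total = 14
After iteration 2: left = 2, hi = 5, total = 32
After iteration 3: left = 3, hi = 4, total = 47
After iteration 4: left = 4, hi = 3, total = 59
Loop ends.

Final answer: 59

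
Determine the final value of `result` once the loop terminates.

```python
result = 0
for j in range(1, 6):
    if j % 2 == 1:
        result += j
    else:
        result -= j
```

Let's trace through this code step by step.

Initialize: result = 0
Entering loop: for j in range(1, 6):
After iteration 1: j = 1, result = 1
After iteration 2: j = 2, result = -1
After iteration 3: j = 3, result = 2
After iteration 4: j = 4, result = -2
After iteration 5: j = 5, result = 3
Loop ends.

Final answer: 3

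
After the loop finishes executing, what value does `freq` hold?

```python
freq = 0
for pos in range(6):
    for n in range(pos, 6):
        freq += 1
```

Let's trace through this code step by step.

Initialize: freq = 0
Entering loop: for pos in range(6):
After iteration 1: pos = 0, freq = 6
After iteration 2: pos = 1, freq = 11
After iteration 3: pos = 2, freq = 15
After iteration 4: pos = 3, freq = 18
After iteration 5: pos = 4, freq = 20
After iteration 6: pos = 5, freq = 21
Loop ends.

Final answer: 21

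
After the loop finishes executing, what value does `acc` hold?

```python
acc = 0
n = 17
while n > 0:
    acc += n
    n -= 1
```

Let's trace through this code step by step.

Initialize: acc = 0
Initialize: n = 17
Entering loop: while n > 0:
After iteration 1: acc = 17, n = 16
After iteration 2: acc = 33, n = 15
After iteration 3: acc = 48, n = 14
After iteration 4: acc = 62, n = 13
After iteration 5: acc = 75, n = 12
After iteration 6: acc = 87, n = 11
After iteration 7: acc = 98, n = 10
After iteration 8: acc = 108, n = 9
After iteration 9: acc = 117, n = 8
After iteration 10: acc = 125, n = 7
After iteration 11: acc = 132, n = 6
After iteration 12: acc = 138, n = 5
After iteration 13: acc = 143, n = 4
After iteration 14: acc = 147, n = 3
After iteration 15: acc = 150, n = 2
After iteration 16: acc = 152, n = 1
After iteration 17: acc = 153, n = 0
Loop ends.

Final answer: 153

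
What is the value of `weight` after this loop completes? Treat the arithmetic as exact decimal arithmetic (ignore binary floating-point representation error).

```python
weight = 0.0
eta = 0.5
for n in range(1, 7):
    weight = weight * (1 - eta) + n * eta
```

Let's trace through this code step by step.

Initialize: weight = 0.0
Initialize: eta = 0.5
Entering loop: for n in range(1, 7):
After iteration 1: n = 1, weight = 0.5
After iteration 2: n = 2, weight = 1.25
After iteration 3: n = 3, weight = 2.125
After iteration 4: n = 4, weight = 3.0625
After iteration 5: n = 5, weight = 4.03125
After iteration 6: n = 6, weight = 5.015625
Loop ends.

Final answer: 5.015625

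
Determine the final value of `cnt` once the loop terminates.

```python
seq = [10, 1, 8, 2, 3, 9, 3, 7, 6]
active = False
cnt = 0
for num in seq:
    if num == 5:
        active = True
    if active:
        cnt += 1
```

Let's trace through this code step by step.

Initialize: seq = [10, 1, 8, 2, 3, 9, 3, 7, 6]
Initialize: active = False
Initialize: cnt = 0
Entering loop: for num in seq:
After iteration 1: num = 10, cnt = 0
After iteration 2: num = 1, cnt = 0
After iteration 3: num = 8, cnt = 0
After iteration 4: num = 2, cnt = 0
After iteration 5: num = 3, cnt = 0
After iteration 6: num = 9, cnt = 0
After iteration 7: num = 3, cnt = 0
After iteration 8: num = 7, cnt = 0
After iteration 9: num = 6, cnt = 0
Loop ends.

Final answer: 0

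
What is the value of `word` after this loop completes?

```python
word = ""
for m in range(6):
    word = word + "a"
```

Let's trace through this code step by step.

Initialize: word = ''
Entering loop: for m in range(6):
After iteration 1: m = 0, word = 'a'
After iteration 2: m = 1, word = 'aa'
After iteration 3: m = 2, word = 'aaa'
After iteration 4: m = 3, word = 'aaaa'
After iteration 5: m = 4, word = 'aaaaa'
After iteration 6: m = 5, word = 'aaaaaa'
Loop ends.

Final answer: 'aaaaaa'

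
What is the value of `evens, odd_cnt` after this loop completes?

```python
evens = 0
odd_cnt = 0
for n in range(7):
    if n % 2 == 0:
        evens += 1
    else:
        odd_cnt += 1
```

Let's trace through this code step by step.

Initialize: evens = 0
Initialize: odd_cnt = 0
Entering loop: for n in range(7):
After iteration 1: n = 0, evens = 1, odd_cnt = 0
After iteration 2: n = 1, evens = 1, odd_cnt = 1
After iteration 3: n = 2, evens = 2, odd_cnt = 1
After iteration 4: n = 3, evens = 2, odd_cnt = 2
After iteration 5: n = 4, evens = 3, odd_cnt = 2
After iteration 6: n = 5, evens = 3, odd_cnt = 3
After iteration 7: n = 6, evens = 4, odd_cnt = 3
Loop ends.

Final answer: 4, 3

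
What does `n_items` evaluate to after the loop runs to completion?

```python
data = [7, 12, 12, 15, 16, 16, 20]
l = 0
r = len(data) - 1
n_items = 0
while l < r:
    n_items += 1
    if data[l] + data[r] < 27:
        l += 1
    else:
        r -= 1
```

Let's trace through this code step by step.

Initialize: data = [7, 12, 12, 15, 16, 16, 20]
Initialize: l = 0
Initialize: r = 6
Initialize: n_items = 0
Entering loop: while l < r:
After iteration 1: l = 0, r = 5, n_items = 1
After iteration 2: l = 1, r = 5, n_items = 2
After iteration 3: l = 1, r = 4, n_items = 3
After iteration 4: l = 1, r = 3, n_items = 4
After iteration 5: l = 1, r = 2, n_items = 5
After iteration 6: l = 2, r = 2, n_items = 6
Loop ends.

Final answer: 6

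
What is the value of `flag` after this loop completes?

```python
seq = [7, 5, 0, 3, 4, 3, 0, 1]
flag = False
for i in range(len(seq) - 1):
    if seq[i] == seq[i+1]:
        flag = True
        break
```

Let's trace through this code step by step.

Initialize: seq = [7, 5, 0, 3, 4, 3, 0, 1]
Initialize: flag = False
Entering loop: for i in range(len(seq) - 1):
After iteration 1: i = 0, flag = False
After iteration 2: i = 1, flag = False
After iteration 3: i = 2, flag = False
After iteration 4: i = 3, flag = False
After iteration 5: i = 4, flag = False
After iteration 6: i = 5, flag = False
After iteration 7: i = 6, flag = False
Loop ends.

Final answer: False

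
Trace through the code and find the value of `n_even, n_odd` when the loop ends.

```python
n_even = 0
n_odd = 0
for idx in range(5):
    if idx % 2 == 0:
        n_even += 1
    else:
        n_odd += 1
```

Let's trace through this code step by step.

Initialize: n_even = 0
Initialize: n_odd = 0
Entering loop: for idx in range(5):
After iteration 1: idx = 0, n_even = 1, n_odd = 0
After iteration 2: idx = 1, n_even = 1, n_odd = 1
After iteration 3: idx = 2, n_even = 2, n_odd = 1
After iteration 4: idx = 3, n_even = 2, n_odd = 2
After iteration 5: idx = 4, n_even = 3, n_odd = 2
Loop ends.

Final answer: 3, 2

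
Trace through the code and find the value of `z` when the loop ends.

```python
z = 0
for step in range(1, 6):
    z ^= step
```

Let's trace through this code step by step.

Initialize: z = 0
Entering loop: for step in range(1, 6):
After iteration 1: step = 1, z = 1
After iteration 2: step = 2, z = 3
After iteration 3: step = 3, z = 0
After iteration 4: step = 4, z = 4
After iteration 5: step = 5, z = 1
Loop ends.

Final answer: 1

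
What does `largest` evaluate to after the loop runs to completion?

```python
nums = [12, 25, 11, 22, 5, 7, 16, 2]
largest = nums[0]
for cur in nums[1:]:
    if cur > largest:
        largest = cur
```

Let's trace through this code step by step.

Initialize: nums = [12, 25, 11, 22, 5, 7, 16, 2]
Initialize: largest = 12
Entering loop: for cur in nums[1:]:
After iteration 1: cur = 25, largest = 25
After iteration 2: cur = 11, largest = 25
After iteration 3: cur = 22, largest = 25
After iteration 4: cur = 5, largest = 25
After iteration 5: cur = 7, largest = 25
After iteration 6: cur = 16, largest = 25
After iteration 7: cur = 2, largest = 25
Loop ends.

Final answer: 25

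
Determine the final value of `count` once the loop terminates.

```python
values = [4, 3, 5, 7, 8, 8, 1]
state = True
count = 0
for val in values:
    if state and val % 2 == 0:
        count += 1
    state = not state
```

Let's trace through this code step by step.

Initialize: values = [4, 3, 5, 7, 8, 8, 1]
Initialize: state = True
Initialize: count = 0
Entering loop: for val in values:
After iteration 1: val = 4, state = False, count = 1
After iteration 2: val = 3, state = True, count = 1
After iteration 3: val = 5, state = False, count = 1
After iteration 4: val = 7, state = True, count = 1
After iteration 5: val = 8, state = False, count = 2
After iteration 6: val = 8, state = True, count = 2
After iteration 7: val = 1, state = False, count = 2
Loop ends.

Final answer: 2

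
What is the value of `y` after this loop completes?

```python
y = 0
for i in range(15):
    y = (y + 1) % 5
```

Let's trace through this code step by step.

Initialize: y = 0
Entering loop: for i in range(15):
After iteration 1: i = 0, y = 1
After iteration 2: i = 1, y = 2
After iteration 3: i = 2, y = 3
After iteration 4: i = 3, y = 4
After iteration 5: i = 4, y = 0
After iteration 6: i = 5, y = 1
After iteration 7: i = 6, y = 2
After iteration 8: i = 7, y = 3
After iteration 9: i = 8, y = 4
After iteration 10: i = 9, y = 0
After iteration 11: i = 10, y = 1
After iteration 12: i = 11, y = 2
After iteration 13: i = 12, y = 3
After iteration 14: i = 13, y = 4
After iteration 15: i = 14, y = 0
Loop ends.

Final answer: 0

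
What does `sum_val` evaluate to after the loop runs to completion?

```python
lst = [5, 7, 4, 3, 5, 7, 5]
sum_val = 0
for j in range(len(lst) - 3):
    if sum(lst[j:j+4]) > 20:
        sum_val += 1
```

Let's trace through this code step by step.

Initialize: lst = [5, 7, 4, 3, 5, 7, 5]
Initialize: sum_val = 0
Entering loop: for j in range(len(lst) - 3):
After iteration 1: j = 0, sum_val = 0
After iteration 2: j = 1, sum_val = 0
After iteration 3: j = 2, sum_val = 0
After iteration 4: j = 3, sum_val = 0
Loop ends.

Final answer: 0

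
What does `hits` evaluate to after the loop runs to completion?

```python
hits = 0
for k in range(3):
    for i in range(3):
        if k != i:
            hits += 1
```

Let's trace through this code step by step.

Initialize: hits = 0
Entering loop: for k in range(3):
After iteration 1: k = 0, hits = 2
After iteration 2: k = 1, hits = 4
After iteration 3: k = 2, hits = 6
Loop ends.

Final answer: 6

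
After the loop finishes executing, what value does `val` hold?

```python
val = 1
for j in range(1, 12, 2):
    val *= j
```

Let's trace through this code step by step.

Initialize: val = 1
Entering loop: for j in range(1, 12, 2):
After iteration 1: j = 1, val = 1
After iteration 2: j = 3, val = 3
After iteration 3: j = 5, val = 15
After iteration 4: j = 7, val = 105
After iteration 5: j = 9, val = 945
After iteration 6: j = 11, val = 10395
Loop ends.

Final answer: 10395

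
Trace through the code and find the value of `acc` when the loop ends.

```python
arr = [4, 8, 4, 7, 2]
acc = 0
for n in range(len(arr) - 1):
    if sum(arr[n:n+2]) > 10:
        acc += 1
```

Let's trace through this code step by step.

Initialize: arr = [4, 8, 4, 7, 2]
Initialize: acc = 0
Entering loop: for n in range(len(arr) - 1):
After iteration 1: n = 0, acc = 1
After iteration 2: n = 1, acc = 2
After iteration 3: n = 2, acc = 3
After iteration 4: n = 3, acc = 3
Loop ends.

Final answer: 3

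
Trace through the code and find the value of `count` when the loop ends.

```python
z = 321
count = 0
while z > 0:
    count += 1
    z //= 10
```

Let's trace through this code step by step.

Initialize: z = 321
Initialize: count = 0
Entering loop: while z > 0:
After iteration 1: z = 32, count = 1
After iteration 2: z = 3, count = 2
After iteration 3: z = 0, count = 3
Loop ends.

Final answer: 3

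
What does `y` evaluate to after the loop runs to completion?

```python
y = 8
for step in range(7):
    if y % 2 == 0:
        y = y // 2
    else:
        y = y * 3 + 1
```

Let's trace through this code step by step.

Initialize: y = 8
Entering loop: for step in range(7):
After iteration 1: step = 0, y = 4
After iteration 2: step = 1, y = 2
After iteration 3: step = 2, y = 1
After iteration 4: step = 3, y = 4
After iteration 5: step = 4, y = 2
After iteration 6: step = 5, y = 1
After iteration 7: step = 6, y = 4
Loop ends.

Final answer: 4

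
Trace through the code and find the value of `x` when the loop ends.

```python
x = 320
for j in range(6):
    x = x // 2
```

Let's trace through this code step by step.

Initialize: x = 320
Entering loop: for j in range(6):
After iteration 1: j = 0, x = 160
After iteration 2: j = 1, x = 80
After iteration 3: j = 2, x = 40
After iteration 4: j = 3, x = 20
After iteration 5: j = 4, x = 10
After iteration 6: j = 5, x = 5
Loop ends.

Final answer: 5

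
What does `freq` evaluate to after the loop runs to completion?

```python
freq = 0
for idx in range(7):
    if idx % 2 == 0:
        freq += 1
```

Let's trace through this code step by step.

Initialize: freq = 0
Entering loop: for idx in range(7):
After iteration 1: idx = 0, freq = 1
After iteration 2: idx = 1, freq = 1
After iteration 3: idx = 2, freq = 2
After iteration 4: idx = 3, freq = 2
After iteration 5: idx = 4, freq = 3
After iteration 6: idx = 5, freq = 3
After iteration 7: idx = 6, freq = 4
Loop ends.

Final answer: 4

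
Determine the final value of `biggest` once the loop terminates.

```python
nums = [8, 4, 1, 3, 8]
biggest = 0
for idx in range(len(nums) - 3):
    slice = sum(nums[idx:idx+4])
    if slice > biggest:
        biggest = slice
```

Let's trace through this code step by step.

Initialize: nums = [8, 4, 1, 3, 8]
Initialize: biggest = 0
Entering loop: for idx in range(len(nums) - 3):
After iteration 1: idx = 0, biggest = 16
After iteration 2: idx = 1, biggest = 16
Loop ends.

Final answer: 16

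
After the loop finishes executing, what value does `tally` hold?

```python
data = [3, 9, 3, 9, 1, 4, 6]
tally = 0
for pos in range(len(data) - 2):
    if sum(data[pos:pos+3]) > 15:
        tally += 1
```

Let's trace through this code step by step.

Initialize: data = [3, 9, 3, 9, 1, 4, 6]
Initialize: tally = 0
Entering loop: for pos in range(len(data) - 2):
After iteration 1: pos = 0, tally = 0
After iteration 2: pos = 1, tally = 1
After iteration 3: pos = 2, tally = 1
After iteration 4: pos = 3, tally = 1
After iteration 5: pos = 4, tally = 1
Loop ends.

Final answer: 1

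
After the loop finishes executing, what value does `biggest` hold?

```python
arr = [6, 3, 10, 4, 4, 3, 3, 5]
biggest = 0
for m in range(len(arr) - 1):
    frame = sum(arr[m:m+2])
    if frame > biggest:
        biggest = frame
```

Let's trace through this code step by step.

Initialize: arr = [6, 3, 10, 4, 4, 3, 3, 5]
Initialize: biggest = 0
Entering loop: for m in range(len(arr) - 1):
After iteration 1: m = 0, biggest = 9, frame = 9
After iteration 2: m = 1, biggest = 13, frame = 13
After iteration 3: m = 2, biggest = 14, frame = 14
After iteration 4: m = 3, biggest = 14, frame = 8
After iteration 5: m = 4, biggest = 14, frame = 7
After iteration 6: m = 5, biggest = 14, frame = 6
After iteration 7: m = 6, biggest = 14, frame = 8
Loop ends.

Final answer: 14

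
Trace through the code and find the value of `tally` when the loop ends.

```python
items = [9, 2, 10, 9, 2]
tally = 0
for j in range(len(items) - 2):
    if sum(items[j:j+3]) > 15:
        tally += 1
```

Let's trace through this code step by step.

Initialize: items = [9, 2, 10, 9, 2]
Initialize: tally = 0
Entering loop: for j in range(len(items) - 2):
After iteration 1: j = 0, tally = 1
After iteration 2: j = 1, tally = 2
After iteration 3: j = 2, tally = 3
Loop ends.

Final answer: 3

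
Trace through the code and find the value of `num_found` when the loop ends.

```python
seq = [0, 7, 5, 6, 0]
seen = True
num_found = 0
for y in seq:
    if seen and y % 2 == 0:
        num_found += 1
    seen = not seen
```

Let's trace through this code step by step.

Initialize: seq = [0, 7, 5, 6, 0]
Initialize: seen = True
Initialize: num_found = 0
Entering loop: for y in seq:
After iteration 1: y = 0, seen = False, num_found = 1
After iteration 2: y = 7, seen = True, num_found = 1
After iteration 3: y = 5, seen = False, num_found = 1
After iteration 4: y = 6, seen = True, num_found = 1
After iteration 5: y = 0, seen = False, num_found = 2
Loop ends.

Final answer: 2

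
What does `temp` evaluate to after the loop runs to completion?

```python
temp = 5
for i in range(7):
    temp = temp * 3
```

Let's trace through this code step by step.

Initialize: temp = 5
Entering loop: for i in range(7):
After iteration 1: i = 0, temp = 15
After iteration 2: i = 1, temp = 45
After iteration 3: i = 2, temp = 135
After iteration 4: i = 3, temp = 405
After iteration 5: i = 4, temp = 1215
After iteration 6: i = 5, temp = 3645
After iteration 7: i = 6, temp = 10935
Loop ends.

Final answer: 10935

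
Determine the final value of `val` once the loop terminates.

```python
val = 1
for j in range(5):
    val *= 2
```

Let's trace through this code step by step.

Initialize: val = 1
Entering loop: for j in range(5):
After iteration 1: j = 0, val = 2
After iteration 2: j = 1, val = 4
After iteration 3: j = 2, val = 8
After iteration 4: j = 3, val = 16
After iteration 5: j = 4, val = 32
Loop ends.

Final answer: 32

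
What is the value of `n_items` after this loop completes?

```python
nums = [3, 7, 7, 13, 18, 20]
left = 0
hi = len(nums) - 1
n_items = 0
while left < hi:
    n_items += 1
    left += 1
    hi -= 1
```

Let's trace through this code step by step.

Initialize: nums = [3, 7, 7, 13, 18, 20]
Initialize: left = 0
Initialize: hi = 5
Initialize: n_items = 0
Entering loop: while left < hi:
After iteration 1: left = 1, hi = 4, n_items = 1
After iteration 2: left = 2, hi = 3, n_items = 2
After iteration 3: left = 3, hi = 2, n_items = 3
Loop ends.

Final answer: 3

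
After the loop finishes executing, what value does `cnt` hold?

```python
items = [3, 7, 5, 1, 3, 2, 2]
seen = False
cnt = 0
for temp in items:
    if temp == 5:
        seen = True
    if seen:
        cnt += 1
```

Let's trace through this code step by step.

Initialize: items = [3, 7, 5, 1, 3, 2, 2]
Initialize: seen = False
Initialize: cnt = 0
Entering loop: for temp in items:
After iteration 1: temp = 3, seen = False, cnt = 0
After iteration 2: temp = 7, seen = False, cnt = 0
After iteration 3: temp = 5, seen = True, cnt = 1
After iteration 4: temp = 1, seen = True, cnt = 2
After iteration 5: temp = 3, seen = True, cnt = 3
After iteration 6: temp = 2, seen = True, cnt = 4
After iteration 7: temp = 2, seen = True, cnt = 5
Loop ends.

Final answer: 5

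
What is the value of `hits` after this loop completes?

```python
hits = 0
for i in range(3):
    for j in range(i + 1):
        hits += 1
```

Let's trace through this code step by step.

Initialize: hits = 0
Entering loop: for i in range(3):
After iteration 1: i = 0, hits = 1, j = 0
After iteration 2: i = 1, hits = 3, j = 1
After iteration 3: i = 2, hits = 6, j = 2
Loop ends.

Final answer: 6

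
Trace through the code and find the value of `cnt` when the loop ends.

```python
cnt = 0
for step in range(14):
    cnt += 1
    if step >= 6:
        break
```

Let's trace through this code step by step.

Initialize: cnt = 0
Entering loop: for step in range(14):
After iteration 1: step = 0, cnt = 1
After iteration 2: step = 1, cnt = 2
After iteration 3: step = 2, cnt = 3
After iteration 4: step = 3, cnt = 4
After iteration 5: step = 4, cnt = 5
After iteration 6: step = 5, cnt = 6
After iteration 7: step = 6, cnt = 7
Loop ends.

Final answer: 7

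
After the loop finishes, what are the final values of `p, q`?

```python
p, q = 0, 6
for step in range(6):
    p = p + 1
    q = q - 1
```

Let's trace through this code step by step.

Initialize: p = 0
Initialize: q = 6
Entering loop: for step in range(6):
After iteration 1: step = 0, p = 1, q = 5
After iteration 2: step = 1, p = 2, q = 4
After iteration 3: step = 2, p = 3, q = 3
After iteration 4: step = 3, p = 4, q = 2
After iteration 5: step = 4, p = 5, q = 1
After iteration 6: step = 5, p = 6, q = 0
Loop ends.

Final answer: 6, 0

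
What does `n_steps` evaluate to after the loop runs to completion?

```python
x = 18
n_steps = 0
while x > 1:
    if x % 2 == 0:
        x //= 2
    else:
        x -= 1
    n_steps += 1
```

Let's trace through this code step by step.

Initialize: x = 18
Initialize: n_steps = 0
Entering loop: while x > 1:
After iteration 1: x = 9, n_steps = 1
After iteration 2: x = 8, n_steps = 2
After iteration 3: x = 4, n_steps = 3
After iteration 4: x = 2, n_steps = 4
After iteration 5: x = 1, n_steps = 5
Loop ends.

Final answer: 5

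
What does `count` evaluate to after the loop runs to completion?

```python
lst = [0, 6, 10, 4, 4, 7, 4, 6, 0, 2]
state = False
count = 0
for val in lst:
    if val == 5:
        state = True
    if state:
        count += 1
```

Let's trace through this code step by step.

Initialize: lst = [0, 6, 10, 4, 4, 7, 4, 6, 0, 2]
Initialize: state = False
Initialize: count = 0
Entering loop: for val in lst:
After iteration 1: val = 0, count = 0
After iteration 2: val = 6, count = 0
After iteration 3: val = 10, count = 0
After iteration 4: val = 4, count = 0
After iteration 5: val = 4, count = 0
After iteration 6: val = 7, count = 0
After iteration 7: val = 4, count = 0
After iteration 8: val = 6, count = 0
After iteration 9: val = 0, count = 0
After iteration 10: val = 2, count = 0
Loop ends.

Final answer: 0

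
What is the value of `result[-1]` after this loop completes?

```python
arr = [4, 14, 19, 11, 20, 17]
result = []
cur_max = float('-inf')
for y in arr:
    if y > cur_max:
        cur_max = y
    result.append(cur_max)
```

Let's trace through this code step by step.

Initialize: arr = [4, 14, 19, 11, 20, 17]
Initialize: result = []
Initialize: cur_max = -inf
Entering loop: for y in arr:
After iteration 1: y = 4, result = [4], cur_max = 4
After iteration 2: y = 14, result = [4, 14], cur_max = 14
After iteration 3: y = 19, result = [4, 14, 19], cur_max = 19
After iteration 4: y = 11, result = [4, 14, 19, 19], cur_max = 19
After iteration 5: y = 20, result = [4, 14, 19, 19, 20], cur_max = 20
After iteration 6: y = 17, result = [4, 14, 19, 19, 20, 20], cur_max = 20
Loop ends.
result[-1] = 20

Final answer: 20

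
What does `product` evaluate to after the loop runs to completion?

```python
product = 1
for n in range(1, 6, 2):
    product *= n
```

Let's trace through this code step by step.

Initialize: product = 1
Entering loop: for n in range(1, 6, 2):
After iteration 1: n = 1, product = 1
After iteration 2: n = 3, product = 3
After iteration 3: n = 5, product = 15
Loop ends.

Final answer: 15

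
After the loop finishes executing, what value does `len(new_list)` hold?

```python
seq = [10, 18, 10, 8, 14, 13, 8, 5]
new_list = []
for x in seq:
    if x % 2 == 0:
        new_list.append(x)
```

Let's trace through this code step by step.

Initialize: seq = [10, 18, 10, 8, 14, 13, 8, 5]
Initialize: new_list = []
Entering loop: for x in seq:
After iteration 1: x = 10, new_list = [10]
After iteration 2: x = 18, new_list = [10, 18]
After iteration 3: x = 10, new_list = [10, 18, 10]
After iteration 4: x = 8, new_list = [10, 18, 10, 8]
After iteration 5: x = 14, new_list = [10, 18, 10, 8, 14]
After iteration 6: x = 13, new_list = [10, 18, 10, 8, 14]
After iteration 7: x = 8, new_list = [10, 18, 10, 8, 14, 8]
After iteration 8: x = 5, new_list = [10, 18, 10, 8, 14, 8]
Loop ends.
len(new_list) = 6

Final answer: 6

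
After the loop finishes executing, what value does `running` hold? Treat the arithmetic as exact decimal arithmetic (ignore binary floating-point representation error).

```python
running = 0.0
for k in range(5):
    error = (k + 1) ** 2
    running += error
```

Let's trace through this code step by step.

Initialize: running = 0.0
Entering loop: for k in range(5):
After iteration 1: k = 0, running = 1.0, error = 1
After iteration 2: k = 1, running = 5.0, error = 4
After iteration 3: k = 2, running = 14.0, error = 9
After iteration 4: k = 3, running = 30.0, error = 16
After iteration 5: k = 4, running = 55.0, error = 25
Loop ends.

Final answer: 55.0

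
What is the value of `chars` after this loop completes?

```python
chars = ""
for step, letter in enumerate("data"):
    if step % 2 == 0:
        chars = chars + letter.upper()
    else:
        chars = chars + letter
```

Let's trace through this code step by step.

Initialize: chars = ''
Entering loop: for step, letter in enumerate("data"):
After iteration 1: step = 0, letter = 'd', chars = 'D'
After iteration 2: step = 1, letter = 'a', chars = 'Da'
After iteration 3: step = 2, letter = 't', chars = 'DaT'
After iteration 4: step = 3, letter = 'a', chars = 'DaTa'
Loop ends.

Final answer: 'DaTa'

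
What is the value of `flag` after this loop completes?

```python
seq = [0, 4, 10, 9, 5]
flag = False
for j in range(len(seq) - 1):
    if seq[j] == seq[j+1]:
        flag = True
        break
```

Let's trace through this code step by step.

Initialize: seq = [0, 4, 10, 9, 5]
Initialize: flag = False
Entering loop: for j in range(len(seq) - 1):
After iteration 1: j = 0, flag = False
After iteration 2: j = 1, flag = False
After iteration 3: j = 2, flag = False
After iteration 4: j = 3, flag = False
Loop ends.

Final answer: False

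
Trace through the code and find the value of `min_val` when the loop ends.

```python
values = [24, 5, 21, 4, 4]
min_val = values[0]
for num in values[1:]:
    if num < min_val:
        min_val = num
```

Let's trace through this code step by step.

Initialize: values = [24, 5, 21, 4, 4]
Initialize: min_val = 24
Entering loop: for num in values[1:]:
After iteration 1: num = 5, min_val = 5
After iteration 2: num = 21, min_val = 5
After iteration 3: num = 4, min_val = 4
After iteration 4: num = 4, min_val = 4
Loop ends.

Final answer: 4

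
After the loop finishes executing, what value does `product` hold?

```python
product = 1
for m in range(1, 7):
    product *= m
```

Let's trace through this code step by step.

Initialize: product = 1
Entering loop: for m in range(1, 7):
After iteration 1: m = 1, product = 1
After iteration 2: m = 2, product = 2
After iteration 3: m = 3, product = 6
After iteration 4: m = 4, product = 24
After iteration 5: m = 5, product = 120
After iteration 6: m = 6, product = 720
Loop ends.

Final answer: 720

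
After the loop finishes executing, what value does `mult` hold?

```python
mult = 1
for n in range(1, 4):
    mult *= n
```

Let's trace through this code step by step.

Initialize: mult = 1
Entering loop: for n in range(1, 4):
After iteration 1: n = 1, mult = 1
After iteration 2: n = 2, mult = 2
After iteration 3: n = 3, mult = 6
Loop ends.

Final answer: 6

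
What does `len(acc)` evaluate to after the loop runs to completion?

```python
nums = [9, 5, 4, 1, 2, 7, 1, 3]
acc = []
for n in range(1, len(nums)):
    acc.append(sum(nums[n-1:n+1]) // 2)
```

Let's trace through this code step by step.

Initialize: nums = [9, 5, 4, 1, 2, 7, 1, 3]
Initialize: acc = []
Entering loop: for n in range(1, len(nums)):
After iteration 1: n = 1, acc = [7]
After iteration 2: n = 2, acc = [7, 4]
After iteration 3: n = 3, acc = [7, 4, 2]
After iteration 4: n = 4, acc = [7, 4, 2, 1]
After iteration 5: n = 5, acc = [7, 4, 2, 1, 4]
After iteration 6: n = 6, acc = [7, 4, 2, 1, 4, 4]
After iteration 7: n = 7, acc = [7, 4, 2, 1, 4, 4, 2]
Loop ends.
len(acc) = 7

Final answer: 7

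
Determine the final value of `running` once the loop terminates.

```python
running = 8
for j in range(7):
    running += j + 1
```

Let's trace through this code step by step.

Initialize: running = 8
Entering loop: for j in range(7):
After iteration 1: j = 0, running = 9
After iteration 2: j = 1, running = 11
After iteration 3: j = 2, running = 14
After iteration 4: j = 3, running = 18
After iteration 5: j = 4, running = 23
After iteration 6: j = 5, running = 29
After iteration 7: j = 6, running = 36
Loop ends.

Final answer: 36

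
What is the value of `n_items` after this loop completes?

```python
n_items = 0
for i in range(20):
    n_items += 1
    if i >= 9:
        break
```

Let's trace through this code step by step.

Initialize: n_items = 0
Entering loop: for i in range(20):
After iteration 1: i = 0, n_items = 1
After iteration 2: i = 1, n_items = 2
After iteration 3: i = 2, n_items = 3
After iteration 4: i = 3, n_items = 4
After iteration 5: i = 4, n_items = 5
After iteration 6: i = 5, n_items = 6
After iteration 7: i = 6, n_items = 7
After iteration 8: i = 7, n_items = 8
After iteration 9: i = 8, n_items = 9
After iteration 10: i = 9, n_items = 10
Loop ends.

Final answer: 10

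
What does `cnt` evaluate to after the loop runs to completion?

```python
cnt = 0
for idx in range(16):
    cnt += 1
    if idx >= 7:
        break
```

Let's trace through this code step by step.

Initialize: cnt = 0
Entering loop: for idx in range(16):
After iteration 1: idx = 0, cnt = 1
After iteration 2: idx = 1, cnt = 2
After iteration 3: idx = 2, cnt = 3
After iteration 4: idx = 3, cnt = 4
After iteration 5: idx = 4, cnt = 5
After iteration 6: idx = 5, cnt = 6
After iteration 7: idx = 6, cnt = 7
After iteration 8: idx = 7, cnt = 8
Loop ends.

Final answer: 8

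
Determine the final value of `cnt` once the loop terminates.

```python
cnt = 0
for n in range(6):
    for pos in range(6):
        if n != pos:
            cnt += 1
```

Let's trace through this code step by step.

Initialize: cnt = 0
Entering loop: for n in range(6):
After iteration 1: n = 0, cnt = 5
After iteration 2: n = 1, cnt = 10
After iteration 3: n = 2, cnt = 15
After iteration 4: n = 3, cnt = 20
After iteration 5: n = 4, cnt = 25
After iteration 6: n = 5, cnt = 30
Loop ends.

Final answer: 30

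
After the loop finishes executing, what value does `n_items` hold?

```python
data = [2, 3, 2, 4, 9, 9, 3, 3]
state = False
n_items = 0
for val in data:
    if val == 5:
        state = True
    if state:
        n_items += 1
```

Let's trace through this code step by step.

Initialize: data = [2, 3, 2, 4, 9, 9, 3, 3]
Initialize: state = False
Initialize: n_items = 0
Entering loop: for val in data:
After iteration 1: val = 2, n_items = 0
After iteration 2: val = 3, n_items = 0
After iteration 3: val = 2, n_items = 0
After iteration 4: val = 4, n_items = 0
After iteration 5: val = 9, n_items = 0
After iteration 6: val = 9, n_items = 0
After iteration 7: val = 3, n_items = 0
After iteration 8: val = 3, n_items = 0
Loop ends.

Final answer: 0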